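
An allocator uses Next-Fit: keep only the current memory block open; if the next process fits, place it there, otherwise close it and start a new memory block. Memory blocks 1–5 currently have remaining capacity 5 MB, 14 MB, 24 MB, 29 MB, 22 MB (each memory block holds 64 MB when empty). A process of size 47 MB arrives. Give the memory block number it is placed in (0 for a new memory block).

Next-Fit only looks at memory block 5, which has 22 MB free.
47 MB does not fit, so a new memory block is opened.

0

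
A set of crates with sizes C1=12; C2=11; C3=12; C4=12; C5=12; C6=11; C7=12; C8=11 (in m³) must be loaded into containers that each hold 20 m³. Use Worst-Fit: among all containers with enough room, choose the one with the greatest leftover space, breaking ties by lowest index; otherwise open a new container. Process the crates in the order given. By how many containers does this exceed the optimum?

Worst-Fit: [12] [11] [12] [12] [12] [11] [12] [11] → 8 containers.
8 crates exceed 10 m³ (half the capacity), and no two of those can share a container, so at least 8 containers are needed.
So 8 is already optimal.

0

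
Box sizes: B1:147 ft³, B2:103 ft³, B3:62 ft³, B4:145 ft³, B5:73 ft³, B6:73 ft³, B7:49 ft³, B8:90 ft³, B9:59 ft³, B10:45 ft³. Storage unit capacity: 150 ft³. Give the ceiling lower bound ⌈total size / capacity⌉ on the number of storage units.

Total size = 147 + 103 + 62 + 145 + 73 + 73 + 49 + 90 + 59 + 45 = 846 ft³.
⌈846 / 150⌉ = 6.

6 storage units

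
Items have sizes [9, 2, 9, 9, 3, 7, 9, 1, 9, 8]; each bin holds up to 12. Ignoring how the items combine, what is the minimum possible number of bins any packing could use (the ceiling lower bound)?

Total size = 9 + 2 + 9 + 9 + 3 + 7 + 9 + 1 + 9 + 8 = 66.
⌈66 / 12⌉ = 6.

6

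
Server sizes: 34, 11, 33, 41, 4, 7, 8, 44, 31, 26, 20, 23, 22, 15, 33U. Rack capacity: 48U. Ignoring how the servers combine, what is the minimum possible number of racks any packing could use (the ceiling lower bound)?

Total size = 34 + 11 + 33 + 41 + 4 + 7 + 8 + 44 + 31 + 26 + 20 + 23 + 22 + 15 + 33 = 352U.
⌈352 / 48⌉ = 8.

8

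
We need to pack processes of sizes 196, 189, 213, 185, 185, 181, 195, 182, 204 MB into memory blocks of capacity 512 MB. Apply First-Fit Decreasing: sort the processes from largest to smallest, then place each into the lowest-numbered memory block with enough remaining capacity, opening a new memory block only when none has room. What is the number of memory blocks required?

5 memory blocks

Sorted descending: 213, 204, 196, 195, 189, 185, 185, 182, 181.
memory block 1: place 213 MB, 299 MB left
memory block 1: place 204 MB, 95 MB left
memory block 2: place 196 MB, 316 MB left
memory block 2: place 195 MB, 121 MB left
memory block 3: place 189 MB, 323 MB left
memory block 3: place 185 MB, 138 MB left
memory block 4: place 185 MB, 327 MB left
memory block 4: place 182 MB, 145 MB left
memory block 5: place 181 MB, 331 MB left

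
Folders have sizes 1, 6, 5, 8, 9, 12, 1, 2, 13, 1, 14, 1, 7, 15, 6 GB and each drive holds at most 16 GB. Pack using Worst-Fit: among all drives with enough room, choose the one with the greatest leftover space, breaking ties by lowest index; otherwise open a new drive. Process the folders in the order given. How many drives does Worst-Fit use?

8 drives

1 GB → drive 1 (remaining 15 GB)
6 GB → drive 1 (remaining 9 GB)
5 GB → drive 1 (remaining 4 GB)
8 GB → drive 2 (remaining 8 GB)
9 GB → drive 3 (remaining 7 GB)
12 GB → drive 4 (remaining 4 GB)
1 GB → drive 2 (remaining 7 GB)
2 GB → drive 2 (remaining 5 GB)
13 GB → drive 5 (remaining 3 GB)
1 GB → drive 3 (remaining 6 GB)
14 GB → drive 6 (remaining 2 GB)
1 GB → drive 3 (remaining 5 GB)
7 GB → drive 7 (remaining 9 GB)
15 GB → drive 8 (remaining 1 GB)
6 GB → drive 7 (remaining 3 GB)
Final drives: [1,6,5] [8,1,2] [9,1,1] [12] [13] [14] [7,6] [15].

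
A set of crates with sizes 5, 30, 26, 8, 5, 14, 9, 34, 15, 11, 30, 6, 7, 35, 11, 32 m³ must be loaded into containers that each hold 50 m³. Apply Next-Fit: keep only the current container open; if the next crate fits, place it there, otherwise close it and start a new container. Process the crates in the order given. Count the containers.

7

5 m³ → container 1 (remaining 45 m³)
30 m³ → container 1 (remaining 15 m³)
26 m³ → container 2 (remaining 24 m³)
8 m³ → container 2 (remaining 16 m³)
5 m³ → container 2 (remaining 11 m³)
14 m³ → container 3 (remaining 36 m³)
9 m³ → container 3 (remaining 27 m³)
34 m³ → container 4 (remaining 16 m³)
15 m³ → container 4 (remaining 1 m³)
11 m³ → container 5 (remaining 39 m³)
30 m³ → container 5 (remaining 9 m³)
6 m³ → container 5 (remaining 3 m³)
7 m³ → container 6 (remaining 43 m³)
35 m³ → container 6 (remaining 8 m³)
11 m³ → container 7 (remaining 39 m³)
32 m³ → container 7 (remaining 7 m³)
Final containers: [5,30] [26,8,5] [14,9] [34,15] [11,30,6] [7,35] [11,32].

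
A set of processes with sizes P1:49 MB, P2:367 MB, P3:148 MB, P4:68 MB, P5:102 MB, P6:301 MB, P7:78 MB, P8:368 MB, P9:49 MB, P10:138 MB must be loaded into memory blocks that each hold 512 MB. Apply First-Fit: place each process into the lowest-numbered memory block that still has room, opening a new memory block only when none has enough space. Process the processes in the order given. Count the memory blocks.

P1 (49 MB) → memory block 1 (remaining 463 MB)
P2 (367 MB) → memory block 1 (remaining 96 MB)
P3 (148 MB) → memory block 2 (remaining 364 MB)
P4 (68 MB) → memory block 1 (remaining 28 MB)
P5 (102 MB) → memory block 2 (remaining 262 MB)
P6 (301 MB) → memory block 3 (remaining 211 MB)
P7 (78 MB) → memory block 2 (remaining 184 MB)
P8 (368 MB) → memory block 4 (remaining 144 MB)
P9 (49 MB) → memory block 2 (remaining 135 MB)
P10 (138 MB) → memory block 3 (remaining 73 MB)
Final memory blocks: [49,367,68] [148,102,78,49] [301,138] [368].

4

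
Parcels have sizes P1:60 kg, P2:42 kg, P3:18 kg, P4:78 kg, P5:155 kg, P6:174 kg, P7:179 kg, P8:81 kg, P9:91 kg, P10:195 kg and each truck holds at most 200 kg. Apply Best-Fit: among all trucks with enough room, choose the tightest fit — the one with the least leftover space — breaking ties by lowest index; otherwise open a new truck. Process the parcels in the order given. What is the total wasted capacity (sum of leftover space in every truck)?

127

P1 (60 kg) → truck 1 (remaining 140 kg)
P2 (42 kg) → truck 1 (remaining 98 kg)
P3 (18 kg) → truck 1 (remaining 80 kg)
P4 (78 kg) → truck 1 (remaining 2 kg)
P5 (155 kg) → truck 2 (remaining 45 kg)
P6 (174 kg) → truck 3 (remaining 26 kg)
P7 (179 kg) → truck 4 (remaining 21 kg)
P8 (81 kg) → truck 5 (remaining 119 kg)
P9 (91 kg) → truck 5 (remaining 28 kg)
P10 (195 kg) → truck 6 (remaining 5 kg)
6 trucks × 200 kg = 1200 kg; used 1073 kg; unused 127 kg.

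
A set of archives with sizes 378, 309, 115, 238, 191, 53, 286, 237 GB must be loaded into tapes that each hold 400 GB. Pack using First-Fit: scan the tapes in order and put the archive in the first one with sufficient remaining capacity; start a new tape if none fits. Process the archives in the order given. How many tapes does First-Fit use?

378 GB → tape 1 (remaining 22 GB)
309 GB → tape 2 (remaining 91 GB)
115 GB → tape 3 (remaining 285 GB)
238 GB → tape 3 (remaining 47 GB)
191 GB → tape 4 (remaining 209 GB)
53 GB → tape 2 (remaining 38 GB)
286 GB → tape 5 (remaining 114 GB)
237 GB → tape 6 (remaining 163 GB)
Final tapes: [378] [309,53] [115,238] [191] [286] [237].

6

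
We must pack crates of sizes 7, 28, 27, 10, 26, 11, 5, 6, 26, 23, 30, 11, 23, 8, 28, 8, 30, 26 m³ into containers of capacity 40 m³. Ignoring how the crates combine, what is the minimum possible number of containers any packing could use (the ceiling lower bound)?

Total size = 7 + 28 + 27 + 10 + 26 + 11 + 5 + 6 + 26 + 23 + 30 + 11 + 23 + 8 + 28 + 8 + 30 + 26 = 333 m³.
⌈333 / 40⌉ = 9.

9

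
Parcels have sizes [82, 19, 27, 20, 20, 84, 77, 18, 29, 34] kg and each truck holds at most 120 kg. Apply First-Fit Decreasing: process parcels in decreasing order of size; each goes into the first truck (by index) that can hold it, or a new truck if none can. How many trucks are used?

Sorted descending: 84, 82, 77, 34, 29, 27, 20, 20, 19, 18.
Put 84 kg in truck 1; 36 kg remain.
Put 82 kg in truck 2; 38 kg remain.
Put 77 kg in truck 3; 43 kg remain.
Put 34 kg in truck 1; 2 kg remain.
Put 29 kg in truck 2; 9 kg remain.
Put 27 kg in truck 3; 16 kg remain.
Put 20 kg in truck 4; 100 kg remain.
Put 20 kg in truck 4; 80 kg remain.
Put 19 kg in truck 4; 61 kg remain.
Put 18 kg in truck 4; 43 kg remain.

4 trucks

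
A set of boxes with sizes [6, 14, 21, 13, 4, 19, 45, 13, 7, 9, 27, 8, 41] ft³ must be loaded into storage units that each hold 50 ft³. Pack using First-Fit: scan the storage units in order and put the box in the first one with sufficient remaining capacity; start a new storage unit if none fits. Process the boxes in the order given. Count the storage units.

storage unit 1: place 6 ft³, 44 ft³ left
storage unit 1: place 14 ft³, 30 ft³ left
storage unit 1: place 21 ft³, 9 ft³ left
storage unit 2: place 13 ft³, 37 ft³ left
storage unit 1: place 4 ft³, 5 ft³ left
storage unit 2: place 19 ft³, 18 ft³ left
storage unit 3: place 45 ft³, 5 ft³ left
storage unit 2: place 13 ft³, 5 ft³ left
storage unit 4: place 7 ft³, 43 ft³ left
storage unit 4: place 9 ft³, 34 ft³ left
storage unit 4: place 27 ft³, 7 ft³ left
storage unit 5: place 8 ft³, 42 ft³ left
storage unit 5: place 41 ft³, 1 ft³ left

5 storage units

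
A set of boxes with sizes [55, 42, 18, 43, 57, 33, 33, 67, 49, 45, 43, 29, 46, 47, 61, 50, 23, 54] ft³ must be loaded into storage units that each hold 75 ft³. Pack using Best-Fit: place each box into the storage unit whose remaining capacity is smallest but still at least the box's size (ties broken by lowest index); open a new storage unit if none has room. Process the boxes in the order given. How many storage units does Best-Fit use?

14

Put 55 ft³ in storage unit 1; 20 ft³ remain.
Put 42 ft³ in storage unit 2; 33 ft³ remain.
Put 18 ft³ in storage unit 1; 2 ft³ remain.
Put 43 ft³ in storage unit 3; 32 ft³ remain.
Put 57 ft³ in storage unit 4; 18 ft³ remain.
Put 33 ft³ in storage unit 2; 0 ft³ remain.
Put 33 ft³ in storage unit 5; 42 ft³ remain.
Put 67 ft³ in storage unit 6; 8 ft³ remain.
Put 49 ft³ in storage unit 7; 26 ft³ remain.
Put 45 ft³ in storage unit 8; 30 ft³ remain.
Put 43 ft³ in storage unit 9; 32 ft³ remain.
Put 29 ft³ in storage unit 8; 1 ft³ remain.
Put 46 ft³ in storage unit 10; 29 ft³ remain.
Put 47 ft³ in storage unit 11; 28 ft³ remain.
Put 61 ft³ in storage unit 12; 14 ft³ remain.
Put 50 ft³ in storage unit 13; 25 ft³ remain.
Put 23 ft³ in storage unit 13; 2 ft³ remain.
Put 54 ft³ in storage unit 14; 21 ft³ remain.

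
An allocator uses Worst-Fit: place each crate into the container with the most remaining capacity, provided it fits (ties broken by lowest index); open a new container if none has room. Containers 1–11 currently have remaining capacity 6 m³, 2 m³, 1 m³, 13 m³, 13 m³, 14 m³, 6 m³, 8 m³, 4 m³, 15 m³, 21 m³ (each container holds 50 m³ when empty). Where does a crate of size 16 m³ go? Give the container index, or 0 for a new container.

11

Containers with room: container 11 (21 m³).
Most room is container 11 with 21 m³ free.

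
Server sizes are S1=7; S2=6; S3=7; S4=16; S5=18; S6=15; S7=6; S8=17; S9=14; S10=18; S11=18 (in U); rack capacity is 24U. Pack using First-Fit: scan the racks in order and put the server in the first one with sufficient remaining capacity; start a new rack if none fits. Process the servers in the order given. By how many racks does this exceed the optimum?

1

First-Fit: [7,6,7] [16,6] [18] [15] [17] [14] [18] [18] → 8 racks.
7 servers exceed 12U (half the capacity), and no two of those can share a rack, so at least 7 racks are needed.
An optimal packing achieves that bound: [18,6] [18,6] [18] [17,7] [16,7] [15] [14] → 7 racks.
Excess: 8 − 7 = 1.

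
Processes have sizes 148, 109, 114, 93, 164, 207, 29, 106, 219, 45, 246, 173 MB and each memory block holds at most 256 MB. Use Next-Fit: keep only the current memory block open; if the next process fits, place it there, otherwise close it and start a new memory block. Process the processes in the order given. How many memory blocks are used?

Put 148 MB in memory block 1; 108 MB remain.
Put 109 MB in memory block 2; 147 MB remain.
Put 114 MB in memory block 2; 33 MB remain.
Put 93 MB in memory block 3; 163 MB remain.
Put 164 MB in memory block 4; 92 MB remain.
Put 207 MB in memory block 5; 49 MB remain.
Put 29 MB in memory block 5; 20 MB remain.
Put 106 MB in memory block 6; 150 MB remain.
Put 219 MB in memory block 7; 37 MB remain.
Put 45 MB in memory block 8; 211 MB remain.
Put 246 MB in memory block 9; 10 MB remain.
Put 173 MB in memory block 10; 83 MB remain.

10 memory blocks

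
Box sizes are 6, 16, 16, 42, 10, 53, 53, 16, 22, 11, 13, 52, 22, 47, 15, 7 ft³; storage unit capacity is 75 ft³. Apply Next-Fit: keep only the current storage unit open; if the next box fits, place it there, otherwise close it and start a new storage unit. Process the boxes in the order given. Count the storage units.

7 storage units

storage unit 1: place 6 ft³, 69 ft³ left
storage unit 1: place 16 ft³, 53 ft³ left
storage unit 1: place 16 ft³, 37 ft³ left
storage unit 2: place 42 ft³, 33 ft³ left
storage unit 2: place 10 ft³, 23 ft³ left
storage unit 3: place 53 ft³, 22 ft³ left
storage unit 4: place 53 ft³, 22 ft³ left
storage unit 4: place 16 ft³, 6 ft³ left
storage unit 5: place 22 ft³, 53 ft³ left
storage unit 5: place 11 ft³, 42 ft³ left
storage unit 5: place 13 ft³, 29 ft³ left
storage unit 6: place 52 ft³, 23 ft³ left
storage unit 6: place 22 ft³, 1 ft³ left
storage unit 7: place 47 ft³, 28 ft³ left
storage unit 7: place 15 ft³, 13 ft³ left
storage unit 7: place 7 ft³, 6 ft³ left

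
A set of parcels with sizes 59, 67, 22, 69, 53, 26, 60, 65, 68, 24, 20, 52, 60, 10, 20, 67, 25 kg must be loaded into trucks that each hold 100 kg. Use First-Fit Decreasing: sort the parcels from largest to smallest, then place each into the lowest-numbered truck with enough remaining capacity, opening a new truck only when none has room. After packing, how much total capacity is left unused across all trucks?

Sorted descending: 69, 68, 67, 67, 65, 60, 60, 59, 53, 52, 26, 25, 24, 22, 20, 20, 10.
Put 69 kg in truck 1; 31 kg remain.
Put 68 kg in truck 2; 32 kg remain.
Put 67 kg in truck 3; 33 kg remain.
Put 67 kg in truck 4; 33 kg remain.
Put 65 kg in truck 5; 35 kg remain.
Put 60 kg in truck 6; 40 kg remain.
Put 60 kg in truck 7; 40 kg remain.
Put 59 kg in truck 8; 41 kg remain.
Put 53 kg in truck 9; 47 kg remain.
Put 52 kg in truck 10; 48 kg remain.
Put 26 kg in truck 1; 5 kg remain.
Put 25 kg in truck 2; 7 kg remain.
Put 24 kg in truck 3; 9 kg remain.
Put 22 kg in truck 4; 11 kg remain.
Put 20 kg in truck 5; 15 kg remain.
Put 20 kg in truck 6; 20 kg remain.
Put 10 kg in truck 4; 1 kg remain.
10 trucks × 100 kg = 1000 kg; used 767 kg; unused 233 kg.

233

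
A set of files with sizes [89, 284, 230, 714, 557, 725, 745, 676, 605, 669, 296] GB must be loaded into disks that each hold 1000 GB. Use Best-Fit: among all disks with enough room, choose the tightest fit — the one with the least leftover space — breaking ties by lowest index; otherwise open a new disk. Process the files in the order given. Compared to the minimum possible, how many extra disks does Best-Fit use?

1

Best-Fit: [89,284,230] [714] [557] [725] [745] [676,296] [605] [669] → 8 disks.
7 files exceed 500 GB (half the capacity), and no two of those can share a disk, so at least 7 disks are needed.
An optimal packing achieves that bound: [745,230] [725,89] [714,284] [676,296] [669] [605] [557] → 7 disks.
Excess: 8 − 7 = 1.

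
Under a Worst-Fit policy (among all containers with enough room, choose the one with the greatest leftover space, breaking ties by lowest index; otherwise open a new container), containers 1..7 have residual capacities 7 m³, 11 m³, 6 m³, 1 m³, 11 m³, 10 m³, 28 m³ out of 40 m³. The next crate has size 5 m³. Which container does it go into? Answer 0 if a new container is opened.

Containers with room: container 1 (7 m³), container 2 (11 m³), container 3 (6 m³), container 5 (11 m³), container 6 (10 m³), container 7 (28 m³).
Most room is container 7 with 28 m³ free.

7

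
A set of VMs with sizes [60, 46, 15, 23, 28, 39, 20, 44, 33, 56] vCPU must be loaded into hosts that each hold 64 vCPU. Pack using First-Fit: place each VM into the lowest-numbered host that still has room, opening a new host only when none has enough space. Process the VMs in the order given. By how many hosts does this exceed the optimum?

1

First-Fit: [60] [46,15] [23,28] [39,20] [44] [33] [56] → 7 hosts.
Total size 364 vCPU; any packing needs at least ⌈364/64⌉ = 6 hosts.
An optimal packing achieves that bound: [60] [56] [46,15] [44,20] [39,23] [33,28] → 6 hosts.
Excess: 7 − 6 = 1.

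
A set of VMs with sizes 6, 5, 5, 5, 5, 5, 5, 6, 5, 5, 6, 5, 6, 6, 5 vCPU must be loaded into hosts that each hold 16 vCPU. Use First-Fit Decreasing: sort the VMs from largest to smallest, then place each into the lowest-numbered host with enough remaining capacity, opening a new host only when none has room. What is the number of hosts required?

Sorted descending: 6, 6, 6, 6, 6, 5, 5, 5, 5, 5, 5, 5, 5, 5, 5.
6 vCPU → host 1 (remaining 10 vCPU)
6 vCPU → host 1 (remaining 4 vCPU)
6 vCPU → host 2 (remaining 10 vCPU)
6 vCPU → host 2 (remaining 4 vCPU)
6 vCPU → host 3 (remaining 10 vCPU)
5 vCPU → host 3 (remaining 5 vCPU)
5 vCPU → host 3 (remaining 0 vCPU)
5 vCPU → host 4 (remaining 11 vCPU)
5 vCPU → host 4 (remaining 6 vCPU)
5 vCPU → host 4 (remaining 1 vCPU)
5 vCPU → host 5 (remaining 11 vCPU)
5 vCPU → host 5 (remaining 6 vCPU)
5 vCPU → host 5 (remaining 1 vCPU)
5 vCPU → host 6 (remaining 11 vCPU)
5 vCPU → host 6 (remaining 6 vCPU)

6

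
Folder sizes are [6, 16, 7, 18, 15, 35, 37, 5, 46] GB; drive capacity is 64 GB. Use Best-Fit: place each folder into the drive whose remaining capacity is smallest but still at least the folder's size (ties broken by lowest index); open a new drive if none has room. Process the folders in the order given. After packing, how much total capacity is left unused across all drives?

71

Put 6 GB in drive 1; 58 GB remain.
Put 16 GB in drive 1; 42 GB remain.
Put 7 GB in drive 1; 35 GB remain.
Put 18 GB in drive 1; 17 GB remain.
Put 15 GB in drive 1; 2 GB remain.
Put 35 GB in drive 2; 29 GB remain.
Put 37 GB in drive 3; 27 GB remain.
Put 5 GB in drive 3; 22 GB remain.
Put 46 GB in drive 4; 18 GB remain.
4 drives × 64 GB = 256 GB; used 185 GB; unused 71 GB.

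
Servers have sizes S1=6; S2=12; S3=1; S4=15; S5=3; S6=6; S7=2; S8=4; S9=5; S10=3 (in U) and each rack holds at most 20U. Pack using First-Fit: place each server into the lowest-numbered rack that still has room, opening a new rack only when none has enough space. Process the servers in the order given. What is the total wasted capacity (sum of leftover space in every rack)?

3

Put S1 (6U) in rack 1; 14U remain.
Put S2 (12U) in rack 1; 2U remain.
Put S3 (1U) in rack 1; 1U remain.
Put S4 (15U) in rack 2; 5U remain.
Put S5 (3U) in rack 2; 2U remain.
Put S6 (6U) in rack 3; 14U remain.
Put S7 (2U) in rack 2; 0U remain.
Put S8 (4U) in rack 3; 10U remain.
Put S9 (5U) in rack 3; 5U remain.
Put S10 (3U) in rack 3; 2U remain.
3 racks × 20U = 60U; used 57U; unused 3U.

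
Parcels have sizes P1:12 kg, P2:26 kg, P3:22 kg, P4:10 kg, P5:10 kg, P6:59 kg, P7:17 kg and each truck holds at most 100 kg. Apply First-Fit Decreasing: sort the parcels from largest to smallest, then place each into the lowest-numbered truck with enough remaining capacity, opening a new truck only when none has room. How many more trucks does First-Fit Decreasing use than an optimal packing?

0

First-Fit Decreasing: [59,26,12] [22,17,10,10] → 2 trucks.
Total size 156 kg; any packing needs at least ⌈156/100⌉ = 2 trucks.
So 2 is already optimal.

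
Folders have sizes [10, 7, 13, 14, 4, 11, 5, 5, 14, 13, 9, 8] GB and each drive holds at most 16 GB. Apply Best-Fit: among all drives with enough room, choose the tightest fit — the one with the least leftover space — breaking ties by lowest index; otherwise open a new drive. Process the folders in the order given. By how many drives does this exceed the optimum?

Best-Fit: [10,4] [7,5] [13] [14] [11,5] [14] [13] [9] [8] → 9 drives.
Total size 113 GB; any packing needs at least ⌈113/16⌉ = 8 drives.
An optimal packing achieves that bound: [14] [14] [13] [13] [11,5] [10,5] [9,7] [8,4] → 8 drives.
Excess: 9 − 8 = 1.

1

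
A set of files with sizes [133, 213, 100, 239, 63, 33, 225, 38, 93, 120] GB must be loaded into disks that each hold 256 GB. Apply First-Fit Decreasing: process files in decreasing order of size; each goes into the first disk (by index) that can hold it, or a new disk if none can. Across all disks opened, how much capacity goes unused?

Sorted descending: 239, 225, 213, 133, 120, 100, 93, 63, 38, 33.
239 GB → disk 1 (remaining 17 GB)
225 GB → disk 2 (remaining 31 GB)
213 GB → disk 3 (remaining 43 GB)
133 GB → disk 4 (remaining 123 GB)
120 GB → disk 4 (remaining 3 GB)
100 GB → disk 5 (remaining 156 GB)
93 GB → disk 5 (remaining 63 GB)
63 GB → disk 5 (remaining 0 GB)
38 GB → disk 3 (remaining 5 GB)
33 GB → disk 6 (remaining 223 GB)
6 disks × 256 GB = 1536 GB; used 1257 GB; unused 279 GB.

279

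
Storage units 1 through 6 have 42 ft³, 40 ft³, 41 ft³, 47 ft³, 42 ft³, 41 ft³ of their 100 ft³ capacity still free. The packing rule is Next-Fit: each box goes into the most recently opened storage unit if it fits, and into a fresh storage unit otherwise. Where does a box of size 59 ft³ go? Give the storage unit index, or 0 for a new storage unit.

0

Next-Fit only looks at storage unit 6, which has 41 ft³ free.
59 ft³ does not fit, so a new storage unit is opened.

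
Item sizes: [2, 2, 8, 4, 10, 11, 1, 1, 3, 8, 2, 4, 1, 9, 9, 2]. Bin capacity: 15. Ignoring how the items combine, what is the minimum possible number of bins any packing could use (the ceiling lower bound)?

6 bins

Total size = 2 + 2 + 8 + 4 + 10 + 11 + 1 + 1 + 3 + 8 + 2 + 4 + 1 + 9 + 9 + 2 = 77.
⌈77 / 15⌉ = 6.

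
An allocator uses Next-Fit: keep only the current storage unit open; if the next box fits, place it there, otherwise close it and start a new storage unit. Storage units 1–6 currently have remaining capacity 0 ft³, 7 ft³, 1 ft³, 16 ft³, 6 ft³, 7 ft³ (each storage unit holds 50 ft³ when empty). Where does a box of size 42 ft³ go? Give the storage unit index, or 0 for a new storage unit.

0

Next-Fit only looks at storage unit 6, which has 7 ft³ free.
42 ft³ does not fit, so a new storage unit is opened.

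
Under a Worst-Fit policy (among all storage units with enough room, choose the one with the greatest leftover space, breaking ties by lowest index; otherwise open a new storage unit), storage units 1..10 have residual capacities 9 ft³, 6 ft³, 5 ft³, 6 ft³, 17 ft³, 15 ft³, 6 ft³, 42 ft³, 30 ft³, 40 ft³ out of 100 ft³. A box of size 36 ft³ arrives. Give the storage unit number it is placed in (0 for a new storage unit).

8

Storage units with room: storage unit 8 (42 ft³), storage unit 10 (40 ft³).
Most room is storage unit 8 with 42 ft³ free.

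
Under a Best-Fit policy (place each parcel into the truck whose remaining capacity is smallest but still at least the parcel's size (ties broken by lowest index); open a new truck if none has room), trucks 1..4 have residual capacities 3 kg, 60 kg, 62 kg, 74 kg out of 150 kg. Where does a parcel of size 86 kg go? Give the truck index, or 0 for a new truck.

No truck has ≥ 86 kg free, so a new truck is opened.

0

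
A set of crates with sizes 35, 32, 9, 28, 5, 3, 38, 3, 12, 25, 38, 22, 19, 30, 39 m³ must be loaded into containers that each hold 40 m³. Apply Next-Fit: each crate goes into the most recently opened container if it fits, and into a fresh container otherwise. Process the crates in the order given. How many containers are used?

35 m³ → container 1 (remaining 5 m³)
32 m³ → container 2 (remaining 8 m³)
9 m³ → container 3 (remaining 31 m³)
28 m³ → container 3 (remaining 3 m³)
5 m³ → container 4 (remaining 35 m³)
3 m³ → container 4 (remaining 32 m³)
38 m³ → container 5 (remaining 2 m³)
3 m³ → container 6 (remaining 37 m³)
12 m³ → container 6 (remaining 25 m³)
25 m³ → container 6 (remaining 0 m³)
38 m³ → container 7 (remaining 2 m³)
22 m³ → container 8 (remaining 18 m³)
19 m³ → container 9 (remaining 21 m³)
30 m³ → container 10 (remaining 10 m³)
39 m³ → container 11 (remaining 1 m³)

11 containers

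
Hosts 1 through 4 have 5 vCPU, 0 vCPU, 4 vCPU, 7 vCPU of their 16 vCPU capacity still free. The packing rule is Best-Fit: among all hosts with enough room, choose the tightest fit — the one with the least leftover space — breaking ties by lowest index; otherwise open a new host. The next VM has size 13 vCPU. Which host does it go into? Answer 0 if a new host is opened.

No host has ≥ 13 vCPU free, so a new host is opened.

0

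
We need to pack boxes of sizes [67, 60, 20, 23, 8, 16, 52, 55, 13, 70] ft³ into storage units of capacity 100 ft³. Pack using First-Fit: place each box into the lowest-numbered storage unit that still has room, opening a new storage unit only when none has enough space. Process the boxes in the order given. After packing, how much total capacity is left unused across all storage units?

67 ft³ → storage unit 1 (remaining 33 ft³)
60 ft³ → storage unit 2 (remaining 40 ft³)
20 ft³ → storage unit 1 (remaining 13 ft³)
23 ft³ → storage unit 2 (remaining 17 ft³)
8 ft³ → storage unit 1 (remaining 5 ft³)
16 ft³ → storage unit 2 (remaining 1 ft³)
52 ft³ → storage unit 3 (remaining 48 ft³)
55 ft³ → storage unit 4 (remaining 45 ft³)
13 ft³ → storage unit 3 (remaining 35 ft³)
70 ft³ → storage unit 5 (remaining 30 ft³)
5 storage units × 100 ft³ = 500 ft³; used 384 ft³; unused 116 ft³.

116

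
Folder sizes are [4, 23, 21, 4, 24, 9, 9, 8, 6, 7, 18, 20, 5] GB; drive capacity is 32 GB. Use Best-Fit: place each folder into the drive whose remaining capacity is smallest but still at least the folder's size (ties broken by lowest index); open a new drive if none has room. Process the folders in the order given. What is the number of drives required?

6 drives

Put 4 GB in drive 1; 28 GB remain.
Put 23 GB in drive 1; 5 GB remain.
Put 21 GB in drive 2; 11 GB remain.
Put 4 GB in drive 1; 1 GB remain.
Put 24 GB in drive 3; 8 GB remain.
Put 9 GB in drive 2; 2 GB remain.
Put 9 GB in drive 4; 23 GB remain.
Put 8 GB in drive 3; 0 GB remain.
Put 6 GB in drive 4; 17 GB remain.
Put 7 GB in drive 4; 10 GB remain.
Put 18 GB in drive 5; 14 GB remain.
Put 20 GB in drive 6; 12 GB remain.
Put 5 GB in drive 4; 5 GB remain.
Final drives: [4,23,4] [21,9] [24,8] [9,6,7,5] [18] [20].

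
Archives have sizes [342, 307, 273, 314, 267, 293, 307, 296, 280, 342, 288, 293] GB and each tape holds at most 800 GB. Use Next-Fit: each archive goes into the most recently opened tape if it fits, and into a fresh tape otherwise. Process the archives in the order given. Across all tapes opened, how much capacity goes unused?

Put 342 GB in tape 1; 458 GB remain.
Put 307 GB in tape 1; 151 GB remain.
Put 273 GB in tape 2; 527 GB remain.
Put 314 GB in tape 2; 213 GB remain.
Put 267 GB in tape 3; 533 GB remain.
Put 293 GB in tape 3; 240 GB remain.
Put 307 GB in tape 4; 493 GB remain.
Put 296 GB in tape 4; 197 GB remain.
Put 280 GB in tape 5; 520 GB remain.
Put 342 GB in tape 5; 178 GB remain.
Put 288 GB in tape 6; 512 GB remain.
Put 293 GB in tape 6; 219 GB remain.
6 tapes × 800 GB = 4800 GB; used 3602 GB; unused 1198 GB.

1198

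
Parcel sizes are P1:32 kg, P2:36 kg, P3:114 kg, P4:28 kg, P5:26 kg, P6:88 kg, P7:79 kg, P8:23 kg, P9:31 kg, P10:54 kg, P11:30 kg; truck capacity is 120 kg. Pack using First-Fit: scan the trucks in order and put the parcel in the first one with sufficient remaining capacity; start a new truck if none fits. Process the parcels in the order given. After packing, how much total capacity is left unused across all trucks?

59

Put P1 (32 kg) in truck 1; 88 kg remain.
Put P2 (36 kg) in truck 1; 52 kg remain.
Put P3 (114 kg) in truck 2; 6 kg remain.
Put P4 (28 kg) in truck 1; 24 kg remain.
Put P5 (26 kg) in truck 3; 94 kg remain.
Put P6 (88 kg) in truck 3; 6 kg remain.
Put P7 (79 kg) in truck 4; 41 kg remain.
Put P8 (23 kg) in truck 1; 1 kg remain.
Put P9 (31 kg) in truck 4; 10 kg remain.
Put P10 (54 kg) in truck 5; 66 kg remain.
Put P11 (30 kg) in truck 5; 36 kg remain.
5 trucks × 120 kg = 600 kg; used 541 kg; unused 59 kg.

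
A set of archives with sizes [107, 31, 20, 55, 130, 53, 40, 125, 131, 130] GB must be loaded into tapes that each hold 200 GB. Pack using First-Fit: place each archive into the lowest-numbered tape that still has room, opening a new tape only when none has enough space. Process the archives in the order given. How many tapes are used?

Put 107 GB in tape 1; 93 GB remain.
Put 31 GB in tape 1; 62 GB remain.
Put 20 GB in tape 1; 42 GB remain.
Put 55 GB in tape 2; 145 GB remain.
Put 130 GB in tape 2; 15 GB remain.
Put 53 GB in tape 3; 147 GB remain.
Put 40 GB in tape 1; 2 GB remain.
Put 125 GB in tape 3; 22 GB remain.
Put 131 GB in tape 4; 69 GB remain.
Put 130 GB in tape 5; 70 GB remain.
Final tapes: [107,31,20,40] [55,130] [53,125] [131] [130].

5 tapes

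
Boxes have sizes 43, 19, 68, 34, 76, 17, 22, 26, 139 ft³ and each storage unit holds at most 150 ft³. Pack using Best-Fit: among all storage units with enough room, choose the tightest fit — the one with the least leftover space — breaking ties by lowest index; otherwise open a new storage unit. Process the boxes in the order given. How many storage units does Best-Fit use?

4

43 ft³ → storage unit 1 (remaining 107 ft³)
19 ft³ → storage unit 1 (remaining 88 ft³)
68 ft³ → storage unit 1 (remaining 20 ft³)
34 ft³ → storage unit 2 (remaining 116 ft³)
76 ft³ → storage unit 2 (remaining 40 ft³)
17 ft³ → storage unit 1 (remaining 3 ft³)
22 ft³ → storage unit 2 (remaining 18 ft³)
26 ft³ → storage unit 3 (remaining 124 ft³)
139 ft³ → storage unit 4 (remaining 11 ft³)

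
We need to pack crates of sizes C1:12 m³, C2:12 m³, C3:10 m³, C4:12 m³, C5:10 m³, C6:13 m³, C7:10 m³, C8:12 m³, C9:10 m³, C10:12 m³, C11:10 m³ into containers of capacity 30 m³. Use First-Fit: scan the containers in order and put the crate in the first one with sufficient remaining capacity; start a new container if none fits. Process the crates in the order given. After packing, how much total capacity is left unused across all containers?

container 1: place C1 (12 m³), 18 m³ left
container 1: place C2 (12 m³), 6 m³ left
container 2: place C3 (10 m³), 20 m³ left
container 2: place C4 (12 m³), 8 m³ left
container 3: place C5 (10 m³), 20 m³ left
container 3: place C6 (13 m³), 7 m³ left
container 4: place C7 (10 m³), 20 m³ left
container 4: place C8 (12 m³), 8 m³ left
container 5: place C9 (10 m³), 20 m³ left
container 5: place C10 (12 m³), 8 m³ left
container 6: place C11 (10 m³), 20 m³ left
6 containers × 30 m³ = 180 m³; used 123 m³; unused 57 m³.

57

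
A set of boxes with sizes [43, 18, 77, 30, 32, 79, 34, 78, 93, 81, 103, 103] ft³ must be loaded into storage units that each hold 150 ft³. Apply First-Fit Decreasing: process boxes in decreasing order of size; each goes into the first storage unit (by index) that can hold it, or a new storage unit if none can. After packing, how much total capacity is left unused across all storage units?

Sorted descending: 103, 103, 93, 81, 79, 78, 77, 43, 34, 32, 30, 18.
storage unit 1: place 103 ft³, 47 ft³ left
storage unit 2: place 103 ft³, 47 ft³ left
storage unit 3: place 93 ft³, 57 ft³ left
storage unit 4: place 81 ft³, 69 ft³ left
storage unit 5: place 79 ft³, 71 ft³ left
storage unit 6: place 78 ft³, 72 ft³ left
storage unit 7: place 77 ft³, 73 ft³ left
storage unit 1: place 43 ft³, 4 ft³ left
storage unit 2: place 34 ft³, 13 ft³ left
storage unit 3: place 32 ft³, 25 ft³ left
storage unit 4: place 30 ft³, 39 ft³ left
storage unit 3: place 18 ft³, 7 ft³ left
7 storage units × 150 ft³ = 1050 ft³; used 771 ft³; unused 279 ft³.

279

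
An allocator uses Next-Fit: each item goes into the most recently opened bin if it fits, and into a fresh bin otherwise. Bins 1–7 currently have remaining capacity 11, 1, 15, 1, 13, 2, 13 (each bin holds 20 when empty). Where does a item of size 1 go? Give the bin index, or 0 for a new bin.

7

Next-Fit only looks at bin 7, which has 13 free.
1 fits there.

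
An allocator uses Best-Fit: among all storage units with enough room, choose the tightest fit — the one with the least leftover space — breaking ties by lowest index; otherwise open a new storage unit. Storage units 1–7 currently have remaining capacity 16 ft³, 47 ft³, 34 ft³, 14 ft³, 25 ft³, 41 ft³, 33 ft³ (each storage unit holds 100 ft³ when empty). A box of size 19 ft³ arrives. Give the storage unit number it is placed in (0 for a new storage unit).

5

Storage units with room: storage unit 2 (47 ft³), storage unit 3 (34 ft³), storage unit 5 (25 ft³), storage unit 6 (41 ft³), storage unit 7 (33 ft³).
Tightest fit is storage unit 5 with 25 ft³ free.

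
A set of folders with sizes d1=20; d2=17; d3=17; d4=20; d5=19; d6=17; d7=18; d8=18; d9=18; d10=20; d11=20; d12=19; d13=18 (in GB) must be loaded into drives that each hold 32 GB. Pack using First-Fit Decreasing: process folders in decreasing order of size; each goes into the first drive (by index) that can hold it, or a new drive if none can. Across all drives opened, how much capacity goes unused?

Sorted descending: 20, 20, 20, 20, 19, 19, 18, 18, 18, 18, 17, 17, 17.
drive 1: place 20 GB, 12 GB left
drive 2: place 20 GB, 12 GB left
drive 3: place 20 GB, 12 GB left
drive 4: place 20 GB, 12 GB left
drive 5: place 19 GB, 13 GB left
drive 6: place 19 GB, 13 GB left
drive 7: place 18 GB, 14 GB left
drive 8: place 18 GB, 14 GB left
drive 9: place 18 GB, 14 GB left
drive 10: place 18 GB, 14 GB left
drive 11: place 17 GB, 15 GB left
drive 12: place 17 GB, 15 GB left
drive 13: place 17 GB, 15 GB left
13 drives × 32 GB = 416 GB; used 241 GB; unused 175 GB.

175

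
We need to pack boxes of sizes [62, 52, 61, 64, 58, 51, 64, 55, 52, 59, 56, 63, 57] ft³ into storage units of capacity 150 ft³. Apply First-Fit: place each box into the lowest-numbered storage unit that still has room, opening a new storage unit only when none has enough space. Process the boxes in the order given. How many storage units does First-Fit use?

7

62 ft³ → storage unit 1 (remaining 88 ft³)
52 ft³ → storage unit 1 (remaining 36 ft³)
61 ft³ → storage unit 2 (remaining 89 ft³)
64 ft³ → storage unit 2 (remaining 25 ft³)
58 ft³ → storage unit 3 (remaining 92 ft³)
51 ft³ → storage unit 3 (remaining 41 ft³)
64 ft³ → storage unit 4 (remaining 86 ft³)
55 ft³ → storage unit 4 (remaining 31 ft³)
52 ft³ → storage unit 5 (remaining 98 ft³)
59 ft³ → storage unit 5 (remaining 39 ft³)
56 ft³ → storage unit 6 (remaining 94 ft³)
63 ft³ → storage unit 6 (remaining 31 ft³)
57 ft³ → storage unit 7 (remaining 93 ft³)
Final storage units: [62,52] [61,64] [58,51] [64,55] [52,59] [56,63] [57].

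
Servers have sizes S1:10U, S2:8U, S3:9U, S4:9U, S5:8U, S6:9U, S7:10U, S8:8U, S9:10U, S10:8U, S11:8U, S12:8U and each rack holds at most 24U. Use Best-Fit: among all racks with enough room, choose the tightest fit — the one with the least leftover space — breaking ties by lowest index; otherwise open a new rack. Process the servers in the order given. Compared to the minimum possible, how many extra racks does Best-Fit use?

Best-Fit: [10,8] [9,9] [8,9] [10,8] [10,8] [8,8] → 6 racks.
Total size 105U; any packing needs at least ⌈105/24⌉ = 5 racks.
An optimal packing achieves that bound: [10,10] [10,9] [9,9] [8,8,8] [8,8,8] → 5 racks.
Excess: 6 − 5 = 1.

1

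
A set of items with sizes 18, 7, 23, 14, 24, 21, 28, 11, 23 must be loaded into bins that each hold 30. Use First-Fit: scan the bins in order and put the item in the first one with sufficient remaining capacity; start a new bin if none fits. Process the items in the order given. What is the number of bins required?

Put 18 in bin 1; 12 remain.
Put 7 in bin 1; 5 remain.
Put 23 in bin 2; 7 remain.
Put 14 in bin 3; 16 remain.
Put 24 in bin 4; 6 remain.
Put 21 in bin 5; 9 remain.
Put 28 in bin 6; 2 remain.
Put 11 in bin 3; 5 remain.
Put 23 in bin 7; 7 remain.
Final bins: [18,7] [23] [14,11] [24] [21] [28] [23].

7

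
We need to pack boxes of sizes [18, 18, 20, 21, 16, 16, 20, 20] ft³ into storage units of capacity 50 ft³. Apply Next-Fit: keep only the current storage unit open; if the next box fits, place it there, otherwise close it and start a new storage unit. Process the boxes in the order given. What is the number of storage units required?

Put 18 ft³ in storage unit 1; 32 ft³ remain.
Put 18 ft³ in storage unit 1; 14 ft³ remain.
Put 20 ft³ in storage unit 2; 30 ft³ remain.
Put 21 ft³ in storage unit 2; 9 ft³ remain.
Put 16 ft³ in storage unit 3; 34 ft³ remain.
Put 16 ft³ in storage unit 3; 18 ft³ remain.
Put 20 ft³ in storage unit 4; 30 ft³ remain.
Put 20 ft³ in storage unit 4; 10 ft³ remain.

4 storage units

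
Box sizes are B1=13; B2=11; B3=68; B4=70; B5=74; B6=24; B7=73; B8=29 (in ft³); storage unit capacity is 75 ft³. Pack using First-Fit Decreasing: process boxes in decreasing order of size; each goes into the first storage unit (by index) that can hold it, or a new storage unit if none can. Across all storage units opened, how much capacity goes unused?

88

Sorted descending: 74, 73, 70, 68, 29, 24, 13, 11.
storage unit 1: place 74 ft³, 1 ft³ left
storage unit 2: place 73 ft³, 2 ft³ left
storage unit 3: place 70 ft³, 5 ft³ left
storage unit 4: place 68 ft³, 7 ft³ left
storage unit 5: place 29 ft³, 46 ft³ left
storage unit 5: place 24 ft³, 22 ft³ left
storage unit 5: place 13 ft³, 9 ft³ left
storage unit 6: place 11 ft³, 64 ft³ left
6 storage units × 75 ft³ = 450 ft³; used 362 ft³; unused 88 ft³.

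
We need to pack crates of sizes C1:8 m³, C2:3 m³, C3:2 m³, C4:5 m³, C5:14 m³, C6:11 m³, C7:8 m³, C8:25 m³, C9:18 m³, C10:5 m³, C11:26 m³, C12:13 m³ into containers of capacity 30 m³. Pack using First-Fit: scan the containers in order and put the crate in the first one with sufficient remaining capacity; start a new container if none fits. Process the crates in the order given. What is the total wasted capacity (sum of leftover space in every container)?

42

container 1: place C1 (8 m³), 22 m³ left
container 1: place C2 (3 m³), 19 m³ left
container 1: place C3 (2 m³), 17 m³ left
container 1: place C4 (5 m³), 12 m³ left
container 2: place C5 (14 m³), 16 m³ left
container 1: place C6 (11 m³), 1 m³ left
container 2: place C7 (8 m³), 8 m³ left
container 3: place C8 (25 m³), 5 m³ left
container 4: place C9 (18 m³), 12 m³ left
container 2: place C10 (5 m³), 3 m³ left
container 5: place C11 (26 m³), 4 m³ left
container 6: place C12 (13 m³), 17 m³ left
6 containers × 30 m³ = 180 m³; used 138 m³; unused 42 m³.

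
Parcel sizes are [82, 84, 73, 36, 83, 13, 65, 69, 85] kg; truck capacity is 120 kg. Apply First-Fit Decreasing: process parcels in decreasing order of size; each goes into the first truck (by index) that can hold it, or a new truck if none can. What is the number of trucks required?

7

Sorted descending: 85, 84, 83, 82, 73, 69, 65, 36, 13.
Put 85 kg in truck 1; 35 kg remain.
Put 84 kg in truck 2; 36 kg remain.
Put 83 kg in truck 3; 37 kg remain.
Put 82 kg in truck 4; 38 kg remain.
Put 73 kg in truck 5; 47 kg remain.
Put 69 kg in truck 6; 51 kg remain.
Put 65 kg in truck 7; 55 kg remain.
Put 36 kg in truck 2; 0 kg remain.
Put 13 kg in truck 1; 22 kg remain.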